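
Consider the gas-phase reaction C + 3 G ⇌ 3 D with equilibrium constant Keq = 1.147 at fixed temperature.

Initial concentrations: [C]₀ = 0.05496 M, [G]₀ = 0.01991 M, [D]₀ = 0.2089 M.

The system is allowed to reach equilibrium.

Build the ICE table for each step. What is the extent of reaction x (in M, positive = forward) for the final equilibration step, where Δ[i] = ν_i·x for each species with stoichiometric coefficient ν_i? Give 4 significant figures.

x = -0.04471 M

Q₀ = 2.1016e+04 vs Keq = 1.147 ⇒ Q>K, reverse
Step 1:
                   C          G          D
  Initial    0.05496    0.01991     0.2089
  Change     0.04471     0.1341    -0.1341
  Equil      0.09967      0.154    0.07476
  solve Keq expr → x = -0.04471; check Q = 1.147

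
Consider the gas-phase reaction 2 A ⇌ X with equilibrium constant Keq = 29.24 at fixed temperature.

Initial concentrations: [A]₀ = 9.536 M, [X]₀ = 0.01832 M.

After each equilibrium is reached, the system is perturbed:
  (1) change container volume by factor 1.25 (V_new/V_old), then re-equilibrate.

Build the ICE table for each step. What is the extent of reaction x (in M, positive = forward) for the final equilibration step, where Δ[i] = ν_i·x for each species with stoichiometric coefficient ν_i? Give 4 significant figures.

Q₀ = 2.0146e-04 vs Keq = 29.24 ⇒ Q<K, forward
Step 1:
                  A         X
  I           9.536   0.01832
  C           -9.14      4.57
  E          0.3961     4.588
  solve Keq expr → x = 4.57; check Q = 29.24
Then change container volume by factor 1.25 (V_new/V_old).
Step 2:
                  A         X
  I          0.3169     3.671
  C         0.03652  -0.01826
  E          0.3534     3.652
  solve Keq expr → x = -0.01826; check Q = 29.24

x = -0.01826 M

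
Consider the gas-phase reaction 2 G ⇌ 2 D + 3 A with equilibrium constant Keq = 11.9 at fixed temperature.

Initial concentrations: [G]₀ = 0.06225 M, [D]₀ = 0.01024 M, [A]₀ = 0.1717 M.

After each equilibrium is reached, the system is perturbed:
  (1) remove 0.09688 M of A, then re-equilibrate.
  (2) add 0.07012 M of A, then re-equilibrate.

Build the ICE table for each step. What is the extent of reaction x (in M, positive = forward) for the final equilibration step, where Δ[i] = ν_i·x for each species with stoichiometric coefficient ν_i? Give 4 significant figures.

Q₀ = 1.3697e-04 vs Keq = 11.9 ⇒ Q<K, forward
Step 1:
                  G         D         A
  Initial   0.06225   0.01024    0.1717
  Change   -0.05955   0.05955   0.08933
  Equil    0.002698   0.06979     0.261
  solve Keq expr → x = 0.02978; check Q = 11.9
Then remove 0.09688 M of A.
Step 2:
                  G         D         A
  Initial  0.002698   0.06979    0.1641
  Change  -0.001303  0.001303  0.001954
  Equil    0.001395   0.07109    0.1661
  solve Keq expr → x = 6.5147e-04; check Q = 11.9
Then add 0.07012 M of A.
Step 3:
                  G         D         A
  Initial  0.001395   0.07109    0.2362
  Change  9.1994e-04 -9.1994e-04  -0.00138
  Equil    0.002315   0.07017    0.2348
  solve Keq expr → x = -4.5997e-04; check Q = 11.9

x = -4.5997e-04 M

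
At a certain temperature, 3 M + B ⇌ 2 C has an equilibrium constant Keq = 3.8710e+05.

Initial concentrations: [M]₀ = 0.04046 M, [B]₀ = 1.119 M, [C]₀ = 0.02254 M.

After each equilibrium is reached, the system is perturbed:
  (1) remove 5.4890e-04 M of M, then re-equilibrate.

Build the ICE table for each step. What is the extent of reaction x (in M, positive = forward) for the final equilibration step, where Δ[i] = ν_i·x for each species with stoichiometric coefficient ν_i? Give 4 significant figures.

Q₀ = 6.855 vs Keq = 3.8710e+05 ⇒ Q<K, forward
Step 1:
                   M          B          C
  I          0.04046      1.119    0.02254
  C          -0.0387    -0.0129     0.0258
  E         0.001761      1.106    0.04834
  solve Keq expr → x = 0.0129; check Q = 3.8710e+05
Then remove 5.4890e-04 M of M.
Step 2:
                   M          B          C
  I         0.001212      1.106    0.04834
  C       5.4005e-04 1.8002e-04 -3.6003e-04
  E         0.001752      1.106    0.04798
  solve Keq expr → x = -1.8002e-04; check Q = 3.8710e+05

x = -1.8002e-04 M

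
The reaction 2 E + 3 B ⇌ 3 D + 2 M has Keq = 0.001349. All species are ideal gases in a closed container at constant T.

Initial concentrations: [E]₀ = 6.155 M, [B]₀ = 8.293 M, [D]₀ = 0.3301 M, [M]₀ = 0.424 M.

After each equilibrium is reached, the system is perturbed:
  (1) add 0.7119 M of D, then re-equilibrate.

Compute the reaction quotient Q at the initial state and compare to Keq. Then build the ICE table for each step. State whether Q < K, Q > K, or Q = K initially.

Q₀ = 2.9928e-07; Q < K (proceeds forward)

Q₀ = 2.9928e-07 vs Keq = 0.001349 ⇒ Q<K, forward
Step 1:
                  E         B         D         M
  Initial     6.155     8.293    0.3301     0.424
  Change    -0.9796    -1.469     1.469    0.9796
  Equil       5.175     6.824     1.799     1.404
  solve Keq expr → x = 0.4898; check Q = 0.001349
Then add 0.7119 M of D.
Step 2:
                  E         B         D         M
  Initial     5.175     6.824     2.511     1.404
  Change     0.2224    0.3336   -0.3336   -0.2224
  Equil       5.398     7.157     2.178     1.181
  solve Keq expr → x = -0.1112; check Q = 0.001349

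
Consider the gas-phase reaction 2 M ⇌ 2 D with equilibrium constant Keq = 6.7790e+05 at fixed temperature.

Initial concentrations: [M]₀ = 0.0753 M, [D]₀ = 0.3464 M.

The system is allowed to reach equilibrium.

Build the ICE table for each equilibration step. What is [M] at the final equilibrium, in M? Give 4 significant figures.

[M]_eq = 5.1156e-04 M

Q₀ = 21.16 vs Keq = 6.7790e+05 ⇒ Q<K, forward
Step 1:
                  M         D
  I          0.0753    0.3464
  C        -0.07479   0.07479
  E       5.1156e-04    0.4212
  solve Keq expr → x = 0.03739; check Q = 6.7790e+05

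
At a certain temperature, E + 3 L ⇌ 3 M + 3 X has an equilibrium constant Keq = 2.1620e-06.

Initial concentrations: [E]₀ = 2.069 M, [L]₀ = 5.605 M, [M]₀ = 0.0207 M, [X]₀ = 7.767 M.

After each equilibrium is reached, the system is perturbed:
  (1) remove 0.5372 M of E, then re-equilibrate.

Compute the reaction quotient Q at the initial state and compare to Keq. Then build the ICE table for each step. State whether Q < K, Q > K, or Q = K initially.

Q₀ = 1.1407e-05; Q > K (proceeds reverse)

Q₀ = 1.1407e-05 vs Keq = 2.1620e-06 ⇒ Q>K, reverse
Step 1:
                   E          L          M          X
  I            2.069      5.605     0.0207      7.767
  C         0.002924   0.008772  -0.008772  -0.008772
  E            2.072      5.614    0.01193      7.758
  solve Keq expr → x = -0.002924; check Q = 2.1620e-06
Then remove 0.5372 M of E.
Step 2:
                   E          L          M          X
  I            1.535      5.614    0.01193      7.758
  C       3.7698e-04   0.001131  -0.001131  -0.001131
  E            1.535      5.615     0.0108      7.757
  solve Keq expr → x = -3.7698e-04; check Q = 2.1620e-06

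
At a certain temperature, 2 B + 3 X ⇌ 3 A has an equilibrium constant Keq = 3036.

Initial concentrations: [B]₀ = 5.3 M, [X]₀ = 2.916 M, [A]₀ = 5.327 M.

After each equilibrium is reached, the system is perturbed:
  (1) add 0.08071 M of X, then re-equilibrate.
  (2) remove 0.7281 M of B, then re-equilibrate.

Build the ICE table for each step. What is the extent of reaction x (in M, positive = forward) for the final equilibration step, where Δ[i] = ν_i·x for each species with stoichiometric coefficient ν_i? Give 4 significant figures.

Q₀ = 0.217 vs Keq = 3036 ⇒ Q<K, forward
Step 1:
                  B         X         A
  Initial       5.3     2.916     5.327
  Change     -1.785    -2.677     2.677
  Equil       3.515    0.2391     8.004
  solve Keq expr → x = 0.8923; check Q = 3036
Then add 0.08071 M of X.
Step 2:
                  B         X         A
  Initial     3.515    0.3198     8.004
  Change   -0.05072  -0.07609   0.07609
  Equil       3.465    0.2437      8.08
  solve Keq expr → x = 0.02536; check Q = 3036
Then remove 0.7281 M of B.
Step 3:
                  B         X         A
  Initial     2.737    0.2437      8.08
  Change     0.0256    0.0384   -0.0384
  Equil       2.762    0.2821     8.042
  solve Keq expr → x = -0.0128; check Q = 3036

x = -0.0128 M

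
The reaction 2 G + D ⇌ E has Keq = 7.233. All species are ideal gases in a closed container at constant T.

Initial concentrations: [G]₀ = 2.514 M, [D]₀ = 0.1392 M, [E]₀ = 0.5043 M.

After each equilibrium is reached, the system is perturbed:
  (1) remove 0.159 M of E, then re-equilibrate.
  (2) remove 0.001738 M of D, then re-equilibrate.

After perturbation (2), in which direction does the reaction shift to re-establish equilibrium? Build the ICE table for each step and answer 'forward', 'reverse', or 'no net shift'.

Direction: reverse

Q₀ = 0.5732 vs Keq = 7.233 ⇒ Q<K, forward
Step 1:
                   G          D          E
  Initial      2.514     0.1392     0.5043
  Change     -0.2447    -0.1224     0.1224
  Equil        2.269    0.01683     0.6267
  solve Keq expr → x = 0.1224; check Q = 7.233
Then remove 0.159 M of E.
Step 2:
                   G          D          E
  Initial      2.269    0.01683     0.4677
  Change   -0.008137  -0.004068   0.004068
  Equil        2.261    0.01276     0.4717
  solve Keq expr → x = 0.004068; check Q = 7.233
Then remove 0.001738 M of D.
Step 3:
                   G          D          E
  Initial      2.261    0.01102     0.4717
  Change    0.003312   0.001656  -0.001656
  Equil        2.264    0.01267     0.4701
  solve Keq expr → x = -0.001656; check Q = 7.233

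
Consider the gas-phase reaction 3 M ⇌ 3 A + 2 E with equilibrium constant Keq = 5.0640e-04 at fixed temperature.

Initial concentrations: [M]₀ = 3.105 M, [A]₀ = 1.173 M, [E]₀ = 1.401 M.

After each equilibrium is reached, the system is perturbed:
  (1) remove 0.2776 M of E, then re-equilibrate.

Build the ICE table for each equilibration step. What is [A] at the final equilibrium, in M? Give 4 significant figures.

Q₀ = 0.1058 vs Keq = 5.0640e-04 ⇒ Q>K, reverse
Step 1:
                   M          A          E
  I            3.105      1.173      1.401
  C           0.8244    -0.8244    -0.5496
  E            3.929     0.3486     0.8514
  solve Keq expr → x = -0.2748; check Q = 5.0640e-04
Then remove 0.2776 M of E.
Step 2:
                   M          A          E
  I            3.929     0.3486     0.5738
  C         -0.07298    0.07298    0.04865
  E            3.856     0.4216     0.6225
  solve Keq expr → x = 0.02433; check Q = 5.0640e-04

[A]_eq = 0.4216 M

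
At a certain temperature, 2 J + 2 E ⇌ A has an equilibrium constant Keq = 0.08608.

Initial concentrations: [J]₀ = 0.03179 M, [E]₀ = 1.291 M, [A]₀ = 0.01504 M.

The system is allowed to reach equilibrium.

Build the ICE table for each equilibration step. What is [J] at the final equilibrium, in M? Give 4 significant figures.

Q₀ = 8.929 vs Keq = 0.08608 ⇒ Q>K, reverse
Step 1:
                   J          E          A
  I          0.03179      1.291    0.01504
  C          0.02897    0.02897   -0.01449
  E          0.06076       1.32 5.5374e-04
  solve Keq expr → x = -0.01449; check Q = 0.08608

[J]_eq = 0.06076 M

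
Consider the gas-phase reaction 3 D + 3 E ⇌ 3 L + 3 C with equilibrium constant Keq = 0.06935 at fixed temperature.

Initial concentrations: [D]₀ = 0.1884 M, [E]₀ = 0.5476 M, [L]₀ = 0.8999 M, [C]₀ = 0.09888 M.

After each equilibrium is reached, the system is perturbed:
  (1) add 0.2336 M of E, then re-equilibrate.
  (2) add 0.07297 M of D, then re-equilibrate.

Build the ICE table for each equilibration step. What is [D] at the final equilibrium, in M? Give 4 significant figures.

[D]_eq = 0.2649 M

Q₀ = 0.6416 vs Keq = 0.06935 ⇒ Q>K, reverse
Step 1:
                  D         E         L         C
  init       0.1884    0.5476    0.8999   0.09888
  Δ         0.03641   0.03641  -0.03641  -0.03641
  eq         0.2248     0.584    0.8635   0.06247
  solve Keq expr → x = -0.01214; check Q = 0.06935
Then add 0.2336 M of E.
Step 2:
                  D         E         L         C
  init       0.2248    0.8176    0.8635   0.06247
  Δ        -0.01582  -0.01582   0.01582   0.01582
  eq          0.209    0.8018    0.8793   0.07829
  solve Keq expr → x = 0.005274; check Q = 0.06935
Then add 0.07297 M of D.
Step 3:
                  D         E         L         C
  init        0.282    0.8018    0.8793   0.07829
  Δ        -0.01701  -0.01701   0.01701   0.01701
  eq         0.2649    0.7848    0.8963   0.09531
  solve Keq expr → x = 0.005671; check Q = 0.06935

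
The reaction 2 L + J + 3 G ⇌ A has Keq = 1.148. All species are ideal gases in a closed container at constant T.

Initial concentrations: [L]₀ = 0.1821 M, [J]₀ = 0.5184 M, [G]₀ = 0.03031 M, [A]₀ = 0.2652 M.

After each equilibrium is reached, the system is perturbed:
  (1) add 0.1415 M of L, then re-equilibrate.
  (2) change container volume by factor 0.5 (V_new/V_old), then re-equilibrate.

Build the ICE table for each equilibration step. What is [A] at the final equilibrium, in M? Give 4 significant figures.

Q₀ = 5.5403e+05 vs Keq = 1.148 ⇒ Q>K, reverse
Step 1:
                  L         J         G         A
  I          0.1821    0.5184   0.03031    0.2652
  C          0.3963    0.1981    0.5944   -0.1981
  E          0.5784    0.7165    0.6247   0.06707
  solve Keq expr → x = -0.1981; check Q = 1.148
Then add 0.1415 M of L.
Step 2:
                  L         J         G         A
  I          0.7199    0.7165    0.6247   0.06707
  C        -0.02459   -0.0123  -0.03689    0.0123
  E          0.6953    0.7042    0.5878   0.07937
  solve Keq expr → x = 0.0123; check Q = 1.148
Then change container volume by factor 0.5 (V_new/V_old).
Step 3:
                  L         J         G         A
  I           1.391     1.408     1.176    0.1587
  C         -0.3715   -0.1858   -0.5573    0.1858
  E           1.019     1.223    0.6183    0.3445
  solve Keq expr → x = 0.1858; check Q = 1.148

[A]_eq = 0.3445 M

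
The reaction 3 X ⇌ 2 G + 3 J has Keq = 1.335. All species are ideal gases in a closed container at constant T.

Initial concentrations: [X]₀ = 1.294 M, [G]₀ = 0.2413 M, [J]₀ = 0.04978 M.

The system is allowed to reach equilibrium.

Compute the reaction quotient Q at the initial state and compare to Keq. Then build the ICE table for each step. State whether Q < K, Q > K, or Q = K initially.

Q₀ = 3.3149e-06 vs Keq = 1.335 ⇒ Q<K, forward
Step 1:
                    X           G           J
  Initial       1.294      0.2413     0.04978
  Change      -0.7256      0.4838      0.7256
  Equil        0.5684      0.7251      0.7754
  solve Keq expr → x = 0.2419; check Q = 1.335

Q₀ = 3.3149e-06; Q < K (proceeds forward)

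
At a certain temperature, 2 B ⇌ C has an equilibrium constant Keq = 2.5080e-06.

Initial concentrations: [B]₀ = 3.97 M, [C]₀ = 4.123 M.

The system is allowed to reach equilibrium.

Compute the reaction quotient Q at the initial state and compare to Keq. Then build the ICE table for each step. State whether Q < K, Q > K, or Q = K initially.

Q₀ = 0.2616; Q > K (proceeds reverse)

Q₀ = 0.2616 vs Keq = 2.5080e-06 ⇒ Q>K, reverse
Step 1:
                   B          C
  I             3.97      4.123
  C            8.245     -4.123
  E            12.22 3.7422e-04
  solve Keq expr → x = -4.123; check Q = 2.5080e-06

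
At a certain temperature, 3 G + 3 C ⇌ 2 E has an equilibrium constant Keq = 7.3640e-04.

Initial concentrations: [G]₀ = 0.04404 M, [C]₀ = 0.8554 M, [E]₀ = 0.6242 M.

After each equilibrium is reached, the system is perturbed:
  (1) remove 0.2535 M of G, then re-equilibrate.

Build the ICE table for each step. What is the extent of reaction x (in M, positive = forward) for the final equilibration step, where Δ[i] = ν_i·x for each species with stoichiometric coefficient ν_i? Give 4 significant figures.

x = -0.008806 M

Q₀ = 7288 vs Keq = 7.3640e-04 ⇒ Q>K, reverse
Step 1:
                   G          C          E
  I          0.04404     0.8554     0.6242
  C           0.8581     0.8581     -0.572
  E           0.9021      1.713    0.05215
  solve Keq expr → x = -0.286; check Q = 7.3640e-04
Then remove 0.2535 M of G.
Step 2:
                   G          C          E
  I           0.6486      1.713    0.05215
  C          0.02642    0.02642   -0.01761
  E            0.675       1.74    0.03454
  solve Keq expr → x = -0.008806; check Q = 7.3640e-04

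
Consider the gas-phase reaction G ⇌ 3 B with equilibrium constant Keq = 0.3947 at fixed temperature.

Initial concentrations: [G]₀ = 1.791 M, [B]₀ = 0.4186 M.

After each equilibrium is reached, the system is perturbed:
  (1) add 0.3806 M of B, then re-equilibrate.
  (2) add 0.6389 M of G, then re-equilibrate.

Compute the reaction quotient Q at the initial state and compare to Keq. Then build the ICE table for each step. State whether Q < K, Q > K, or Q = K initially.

Q₀ = 0.04095; Q < K (proceeds forward)

Q₀ = 0.04095 vs Keq = 0.3947 ⇒ Q<K, forward
Step 1:
                    G           B
  Initial       1.791      0.4186
  Change      -0.1489      0.4468
  Equil         1.642      0.8654
  solve Keq expr → x = 0.1489; check Q = 0.3947
Then add 0.3806 M of B.
Step 2:
                    G           B
  Initial       1.642       1.246
  Change         0.12       -0.36
  Equil         1.762       0.886
  solve Keq expr → x = -0.12; check Q = 0.3947
Then add 0.6389 M of G.
Step 3:
                    G           B
  Initial       2.401       0.886
  Change     -0.03068     0.09205
  Equil          2.37       0.978
  solve Keq expr → x = 0.03068; check Q = 0.3947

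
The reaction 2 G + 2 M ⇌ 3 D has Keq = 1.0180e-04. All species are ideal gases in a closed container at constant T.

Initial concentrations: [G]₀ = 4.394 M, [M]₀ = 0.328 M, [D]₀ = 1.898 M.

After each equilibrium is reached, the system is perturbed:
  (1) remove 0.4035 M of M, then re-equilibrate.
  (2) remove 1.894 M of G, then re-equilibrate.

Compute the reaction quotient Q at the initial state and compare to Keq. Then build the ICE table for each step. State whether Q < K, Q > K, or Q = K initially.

Q₀ = 3.292; Q > K (proceeds reverse)

Q₀ = 3.292 vs Keq = 1.0180e-04 ⇒ Q>K, reverse
Step 1:
                    G           M           D
  Initial       4.394       0.328       1.898
  Change         1.14        1.14      -1.709
  Equil         5.534       1.468      0.1886
  solve Keq expr → x = -0.5698; check Q = 1.0180e-04
Then remove 0.4035 M of M.
Step 2:
                    G           M           D
  Initial       5.534       1.064      0.1886
  Change      0.02255     0.02255    -0.03383
  Equil         5.556       1.087      0.1548
  solve Keq expr → x = -0.01128; check Q = 1.0180e-04
Then remove 1.894 M of G.
Step 3:
                    G           M           D
  Initial       3.662       1.087      0.1548
  Change      0.02358     0.02358    -0.03536
  Equil         3.686        1.11      0.1195
  solve Keq expr → x = -0.01179; check Q = 1.0180e-04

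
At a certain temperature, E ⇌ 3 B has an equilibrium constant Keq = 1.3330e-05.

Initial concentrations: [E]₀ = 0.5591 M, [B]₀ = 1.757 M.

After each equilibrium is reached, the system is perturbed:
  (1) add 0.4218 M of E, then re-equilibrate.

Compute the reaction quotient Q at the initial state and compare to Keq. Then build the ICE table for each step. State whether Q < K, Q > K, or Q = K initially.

Q₀ = 9.701 vs Keq = 1.3330e-05 ⇒ Q>K, reverse
Step 1:
                    E           B
  Initial      0.5591       1.757
  Change       0.5774      -1.732
  Equil         1.137     0.02474
  solve Keq expr → x = -0.5774; check Q = 1.3330e-05
Then add 0.4218 M of E.
Step 2:
                    E           B
  Initial       1.558     0.02474
  Change  -9.1330e-04     0.00274
  Equil         1.557     0.02748
  solve Keq expr → x = 9.1330e-04; check Q = 1.3330e-05

Q₀ = 9.701; Q > K (proceeds reverse)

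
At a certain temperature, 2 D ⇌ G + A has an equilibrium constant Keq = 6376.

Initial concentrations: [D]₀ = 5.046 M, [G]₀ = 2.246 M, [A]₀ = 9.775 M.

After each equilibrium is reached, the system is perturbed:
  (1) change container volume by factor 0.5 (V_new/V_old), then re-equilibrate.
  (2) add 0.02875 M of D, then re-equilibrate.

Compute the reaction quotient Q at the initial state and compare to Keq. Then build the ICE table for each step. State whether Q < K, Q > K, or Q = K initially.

Q₀ = 0.8622 vs Keq = 6376 ⇒ Q<K, forward
Step 1:
                    D           G           A
  init          5.046       2.246       9.775
  Δ            -4.951       2.475       2.475
  eq          0.09524       4.721       12.25
  solve Keq expr → x = 2.475; check Q = 6376
Then change container volume by factor 0.5 (V_new/V_old).
Step 2:
                    D           G           A
  init         0.1905       9.443        24.5
  Δ                 0           0           0
  eq           0.1905       9.443        24.5
  solve Keq expr → x = 0; check Q = 6376
Then add 0.02875 M of D.
Step 3:
                    D           G           A
  init         0.2192       9.443        24.5
  Δ          -0.02855     0.01428     0.01428
  eq           0.1907       9.457       24.52
  solve Keq expr → x = 0.01428; check Q = 6376

Q₀ = 0.8622; Q < K (proceeds forward)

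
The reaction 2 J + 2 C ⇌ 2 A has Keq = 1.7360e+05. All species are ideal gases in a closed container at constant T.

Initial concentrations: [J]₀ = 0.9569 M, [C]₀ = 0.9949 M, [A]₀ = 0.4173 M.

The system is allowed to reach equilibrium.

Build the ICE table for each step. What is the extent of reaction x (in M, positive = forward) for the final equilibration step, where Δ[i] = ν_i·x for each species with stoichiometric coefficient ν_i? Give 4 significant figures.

x = 0.4581 M

Q₀ = 0.1921 vs Keq = 1.7360e+05 ⇒ Q<K, forward
Step 1:
                    J           C           A
  I            0.9569      0.9949      0.4173
  C           -0.9162     -0.9162      0.9162
  E           0.04068     0.07868       1.334
  solve Keq expr → x = 0.4581; check Q = 1.7360e+05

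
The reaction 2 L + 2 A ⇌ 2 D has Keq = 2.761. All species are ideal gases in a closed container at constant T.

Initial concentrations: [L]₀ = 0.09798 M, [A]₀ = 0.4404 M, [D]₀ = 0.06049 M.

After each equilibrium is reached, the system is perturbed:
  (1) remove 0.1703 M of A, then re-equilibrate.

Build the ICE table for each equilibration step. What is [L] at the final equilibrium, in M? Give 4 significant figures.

[L]_eq = 0.1081 M

Q₀ = 1.965 vs Keq = 2.761 ⇒ Q<K, forward
Step 1:
                    L           A           D
  init        0.09798      0.4404     0.06049
  Δ         -0.005948   -0.005948    0.005948
  eq          0.09203      0.4345     0.06644
  solve Keq expr → x = 0.002974; check Q = 2.761
Then remove 0.1703 M of A.
Step 2:
                    L           A           D
  init        0.09203      0.2642     0.06644
  Δ           0.01609     0.01609    -0.01609
  eq           0.1081      0.2802     0.05035
  solve Keq expr → x = -0.008045; check Q = 2.761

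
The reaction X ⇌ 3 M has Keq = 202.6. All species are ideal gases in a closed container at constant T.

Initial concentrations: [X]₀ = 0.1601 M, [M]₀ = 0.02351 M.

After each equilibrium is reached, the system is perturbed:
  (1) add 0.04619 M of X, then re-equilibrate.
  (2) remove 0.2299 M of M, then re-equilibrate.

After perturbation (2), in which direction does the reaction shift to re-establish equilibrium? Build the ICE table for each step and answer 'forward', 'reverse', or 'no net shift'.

Q₀ = 8.1165e-05 vs Keq = 202.6 ⇒ Q<K, forward
Step 1:
                   X          M
  I           0.1601    0.02351
  C          -0.1595     0.4784
  E       6.2418e-04     0.5019
  solve Keq expr → x = 0.1595; check Q = 202.6
Then add 0.04619 M of X.
Step 2:
                   X          M
  I          0.04681     0.5019
  C         -0.04553     0.1366
  E         0.001285     0.6385
  solve Keq expr → x = 0.04553; check Q = 202.6
Then remove 0.2299 M of M.
Step 3:
                   X          M
  I         0.001285     0.4086
  C       -9.4117e-04   0.002824
  E       3.4380e-04     0.4114
  solve Keq expr → x = 9.4117e-04; check Q = 202.6

Direction: forward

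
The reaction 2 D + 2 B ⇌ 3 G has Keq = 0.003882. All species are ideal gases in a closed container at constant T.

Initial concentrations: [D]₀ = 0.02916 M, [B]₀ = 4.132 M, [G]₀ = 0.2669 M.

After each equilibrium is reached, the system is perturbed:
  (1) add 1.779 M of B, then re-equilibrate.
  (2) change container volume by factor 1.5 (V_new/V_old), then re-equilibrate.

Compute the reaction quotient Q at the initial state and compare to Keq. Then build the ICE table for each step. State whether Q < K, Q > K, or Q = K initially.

Q₀ = 1.31; Q > K (proceeds reverse)

Q₀ = 1.31 vs Keq = 0.003882 ⇒ Q>K, reverse
Step 1:
                  D         B         G
  init      0.02916     4.132    0.2669
  Δ          0.1058    0.1058   -0.1586
  eq         0.1349     4.238    0.1083
  solve Keq expr → x = -0.05288; check Q = 0.003882
Then add 1.779 M of B.
Step 2:
                  D         B         G
  init       0.1349     6.017    0.1083
  Δ        -0.01295  -0.01295   0.01942
  eq          0.122     6.004    0.1277
  solve Keq expr → x = 0.006473; check Q = 0.003882
Then change container volume by factor 1.5 (V_new/V_old).
Step 3:
                  D         B         G
  init      0.08131     4.003   0.08512
  Δ        0.005085  0.005085 -0.007627
  eq         0.0864     4.008    0.0775
  solve Keq expr → x = -0.002542; check Q = 0.003882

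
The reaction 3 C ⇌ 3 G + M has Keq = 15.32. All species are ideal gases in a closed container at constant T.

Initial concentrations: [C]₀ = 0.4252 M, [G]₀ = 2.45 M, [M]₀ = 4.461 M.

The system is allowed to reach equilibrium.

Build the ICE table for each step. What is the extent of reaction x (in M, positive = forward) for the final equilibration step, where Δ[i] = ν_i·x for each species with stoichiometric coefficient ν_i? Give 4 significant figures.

Q₀ = 853.4 vs Keq = 15.32 ⇒ Q>K, reverse
Step 1:
                  C         G         M
  Initial    0.4252      2.45     4.461
  Change     0.7084   -0.7084   -0.2361
  Equil       1.134     1.742     4.225
  solve Keq expr → x = -0.2361; check Q = 15.32

x = -0.2361 M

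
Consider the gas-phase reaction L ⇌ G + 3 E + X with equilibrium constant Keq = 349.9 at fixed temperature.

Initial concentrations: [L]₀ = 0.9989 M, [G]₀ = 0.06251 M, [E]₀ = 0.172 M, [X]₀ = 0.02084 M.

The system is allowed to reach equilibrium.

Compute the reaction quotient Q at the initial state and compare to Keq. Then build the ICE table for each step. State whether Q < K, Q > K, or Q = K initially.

Q₀ = 6.6361e-06 vs Keq = 349.9 ⇒ Q<K, forward
Step 1:
                    L           G           E           X
  I            0.9989     0.06251       0.172     0.02084
  C           -0.9291      0.9291       2.787      0.9291
  E           0.06978      0.9916       2.959        0.95
  solve Keq expr → x = 0.9291; check Q = 349.9

Q₀ = 6.6361e-06; Q < K (proceeds forward)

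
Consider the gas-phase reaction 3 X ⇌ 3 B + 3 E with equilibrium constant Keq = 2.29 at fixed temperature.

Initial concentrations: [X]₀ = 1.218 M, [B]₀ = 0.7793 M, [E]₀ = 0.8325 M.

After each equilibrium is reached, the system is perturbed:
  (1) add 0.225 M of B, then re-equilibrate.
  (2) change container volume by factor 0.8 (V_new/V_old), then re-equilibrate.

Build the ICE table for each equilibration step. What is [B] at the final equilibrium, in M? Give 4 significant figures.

Q₀ = 0.1511 vs Keq = 2.29 ⇒ Q<K, forward
Step 1:
                  X         B         E
  init        1.218    0.7793    0.8325
  Δ         -0.2965    0.2965    0.2965
  eq         0.9215     1.076     1.129
  solve Keq expr → x = 0.09884; check Q = 2.29
Then add 0.225 M of B.
Step 2:
                  X         B         E
  init       0.9215     1.301     1.129
  Δ         0.06905  -0.06905  -0.06905
  eq         0.9905     1.232      1.06
  solve Keq expr → x = -0.02302; check Q = 2.29
Then change container volume by factor 0.8 (V_new/V_old).
Step 3:
                  X         B         E
  init        1.238      1.54     1.325
  Δ         0.09993  -0.09993  -0.09993
  eq          1.338      1.44     1.225
  solve Keq expr → x = -0.03331; check Q = 2.29

[B]_eq = 1.44 M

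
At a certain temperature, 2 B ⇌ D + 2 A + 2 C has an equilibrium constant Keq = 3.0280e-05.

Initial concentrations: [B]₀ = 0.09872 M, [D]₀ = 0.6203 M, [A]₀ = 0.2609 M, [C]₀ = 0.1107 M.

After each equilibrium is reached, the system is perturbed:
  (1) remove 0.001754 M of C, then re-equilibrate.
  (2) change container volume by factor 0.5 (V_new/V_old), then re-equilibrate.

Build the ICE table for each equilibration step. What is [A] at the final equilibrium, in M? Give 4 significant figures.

Q₀ = 0.05309 vs Keq = 3.0280e-05 ⇒ Q>K, reverse
Step 1:
                    B           D           A           C
  I           0.09872      0.6203      0.2609      0.1107
  C            0.1015    -0.05077     -0.1015     -0.1015
  E            0.2003      0.5695      0.1594    0.009163
  solve Keq expr → x = -0.05077; check Q = 3.0280e-05
Then remove 0.001754 M of C.
Step 2:
                    B           D           A           C
  I            0.2003      0.5695      0.1594    0.007409
  C         -0.001586  7.9282e-04    0.001586    0.001586
  E            0.1987      0.5703      0.1609    0.008994
  solve Keq expr → x = 7.9282e-04; check Q = 3.0280e-05
Then change container volume by factor 0.5 (V_new/V_old).
Step 3:
                    B           D           A           C
  I            0.3973       1.141      0.3219     0.01799
  C            0.0112   -0.005599     -0.0112     -0.0112
  E            0.4085       1.135      0.3107    0.006791
  solve Keq expr → x = -0.005599; check Q = 3.0280e-05

[A]_eq = 0.3107 M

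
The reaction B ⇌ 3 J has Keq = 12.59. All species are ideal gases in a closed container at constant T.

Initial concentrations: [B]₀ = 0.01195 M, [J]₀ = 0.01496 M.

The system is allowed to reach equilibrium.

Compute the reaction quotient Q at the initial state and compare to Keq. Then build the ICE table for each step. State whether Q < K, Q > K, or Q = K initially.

Q₀ = 2.8017e-04; Q < K (proceeds forward)

Q₀ = 2.8017e-04 vs Keq = 12.59 ⇒ Q<K, forward
Step 1:
                    B           J
  Initial     0.01195     0.01496
  Change     -0.01194     0.03582
  Equil    1.0400e-05     0.05078
  solve Keq expr → x = 0.01194; check Q = 12.59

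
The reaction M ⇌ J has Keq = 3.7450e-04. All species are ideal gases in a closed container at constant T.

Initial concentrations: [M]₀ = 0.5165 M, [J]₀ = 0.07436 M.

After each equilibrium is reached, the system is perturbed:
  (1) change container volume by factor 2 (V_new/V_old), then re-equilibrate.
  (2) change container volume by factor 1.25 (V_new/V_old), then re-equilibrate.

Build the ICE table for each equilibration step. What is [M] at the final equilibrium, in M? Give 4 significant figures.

[M]_eq = 0.2363 M

Q₀ = 0.144 vs Keq = 3.7450e-04 ⇒ Q>K, reverse
Step 1:
                  M         J
  I          0.5165   0.07436
  C         0.07414  -0.07414
  E          0.5906 2.2119e-04
  solve Keq expr → x = -0.07414; check Q = 3.7450e-04
Then change container volume by factor 2 (V_new/V_old).
Step 2:
                  M         J
  I          0.2953 1.1060e-04
  C               0         0
  E          0.2953 1.1060e-04
  solve Keq expr → x = 0; check Q = 3.7450e-04
Then change container volume by factor 1.25 (V_new/V_old).
Step 3:
                  M         J
  I          0.2363 8.8478e-05
  C               0         0
  E          0.2363 8.8478e-05
  solve Keq expr → x = 0; check Q = 3.7450e-04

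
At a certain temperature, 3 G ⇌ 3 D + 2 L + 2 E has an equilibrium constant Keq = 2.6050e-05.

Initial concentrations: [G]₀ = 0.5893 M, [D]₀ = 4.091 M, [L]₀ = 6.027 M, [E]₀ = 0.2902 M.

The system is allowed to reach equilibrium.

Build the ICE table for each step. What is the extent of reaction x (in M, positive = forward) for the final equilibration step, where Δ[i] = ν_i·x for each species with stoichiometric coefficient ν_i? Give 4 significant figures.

Q₀ = 1023 vs Keq = 2.6050e-05 ⇒ Q>K, reverse
Step 1:
                  G         D         L         E
  init       0.5893     4.091     6.027    0.2902
  Δ          0.4351   -0.4351   -0.2901   -0.2901
  eq          1.024     3.656     5.737 1.3196e-04
  solve Keq expr → x = -0.145; check Q = 2.6050e-05

x = -0.145 M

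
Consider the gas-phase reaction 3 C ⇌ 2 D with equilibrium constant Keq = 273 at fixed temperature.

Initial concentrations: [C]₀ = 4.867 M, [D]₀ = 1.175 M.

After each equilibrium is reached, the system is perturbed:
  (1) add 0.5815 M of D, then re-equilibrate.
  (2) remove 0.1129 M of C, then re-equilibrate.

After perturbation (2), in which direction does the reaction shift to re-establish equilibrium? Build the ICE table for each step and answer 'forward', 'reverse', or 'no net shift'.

Direction: reverse

Q₀ = 0.01198 vs Keq = 273 ⇒ Q<K, forward
Step 1:
                    C           D
  I             4.867       1.175
  C            -4.469       2.979
  E            0.3983       4.154
  solve Keq expr → x = 1.49; check Q = 273
Then add 0.5815 M of D.
Step 2:
                    C           D
  I            0.3983       4.736
  C           0.03493    -0.02329
  E            0.4333       4.712
  solve Keq expr → x = -0.01164; check Q = 273
Then remove 0.1129 M of C.
Step 3:
                    C           D
  I            0.3204       4.712
  C            0.1085     -0.0723
  E            0.4288        4.64
  solve Keq expr → x = -0.03615; check Q = 273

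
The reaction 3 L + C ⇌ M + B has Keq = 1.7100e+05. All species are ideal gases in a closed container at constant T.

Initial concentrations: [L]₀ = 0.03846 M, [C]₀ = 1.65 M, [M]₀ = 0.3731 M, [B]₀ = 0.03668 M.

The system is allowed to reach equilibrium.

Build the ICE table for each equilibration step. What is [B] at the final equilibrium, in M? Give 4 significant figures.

Q₀ = 145.8 vs Keq = 1.7100e+05 ⇒ Q<K, forward
Step 1:
                  L         C         M         B
  init      0.03846      1.65    0.3731   0.03668
  Δ        -0.03442  -0.01147   0.01147   0.01147
  eq       0.004043     1.639    0.3846   0.04815
  solve Keq expr → x = 0.01147; check Q = 1.7100e+05

[B]_eq = 0.04815 M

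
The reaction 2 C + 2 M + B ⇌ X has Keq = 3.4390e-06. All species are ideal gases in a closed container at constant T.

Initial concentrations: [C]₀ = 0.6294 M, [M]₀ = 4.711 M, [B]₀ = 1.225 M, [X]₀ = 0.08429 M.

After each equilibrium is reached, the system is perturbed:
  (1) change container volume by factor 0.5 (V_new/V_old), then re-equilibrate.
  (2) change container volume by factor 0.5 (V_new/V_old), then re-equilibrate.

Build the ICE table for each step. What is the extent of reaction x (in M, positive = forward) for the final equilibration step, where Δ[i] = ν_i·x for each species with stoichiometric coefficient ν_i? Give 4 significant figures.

Q₀ = 0.007826 vs Keq = 3.4390e-06 ⇒ Q>K, reverse
Step 1:
                  C         M         B         X
  Initial    0.6294     4.711     1.225   0.08429
  Change     0.1684    0.1684   0.08422  -0.08422
  Equil      0.7978     4.879     1.309 6.8237e-05
  solve Keq expr → x = -0.08422; check Q = 3.4390e-06
Then change container volume by factor 0.5 (V_new/V_old).
Step 2:
                  C         M         B         X
  Initial     1.596     9.759     2.618 1.3647e-04
  Change  -0.004065 -0.004065 -0.002033  0.002033
  Equil       1.592     9.755     2.616  0.002169
  solve Keq expr → x = 0.002033; check Q = 3.4390e-06
Then change container volume by factor 0.5 (V_new/V_old).
Step 3:
                  C         M         B         X
  Initial     3.183     19.51     5.233  0.004338
  Change    -0.1171   -0.1171  -0.05857   0.05857
  Equil       3.066     19.39     5.174   0.06291
  solve Keq expr → x = 0.05857; check Q = 3.4390e-06

x = 0.05857 M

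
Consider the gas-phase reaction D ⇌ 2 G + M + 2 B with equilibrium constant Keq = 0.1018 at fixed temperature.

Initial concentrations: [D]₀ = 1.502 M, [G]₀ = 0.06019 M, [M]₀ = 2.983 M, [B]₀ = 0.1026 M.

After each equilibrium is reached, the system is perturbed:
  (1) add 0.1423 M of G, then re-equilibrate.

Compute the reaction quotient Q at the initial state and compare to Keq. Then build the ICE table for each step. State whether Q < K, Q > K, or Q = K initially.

Q₀ = 7.5740e-05; Q < K (proceeds forward)

Q₀ = 7.5740e-05 vs Keq = 0.1018 ⇒ Q<K, forward
Step 1:
                    D           G           M           B
  I             1.502     0.06019       2.983      0.1026
  C           -0.1863      0.3725      0.1863      0.3725
  E             1.316      0.4327       3.169      0.4751
  solve Keq expr → x = 0.1863; check Q = 0.1018
Then add 0.1423 M of G.
Step 2:
                    D           G           M           B
  I             1.316       0.575       3.169      0.4751
  C           0.03249    -0.06498    -0.03249    -0.06498
  E             1.348        0.51       3.137      0.4101
  solve Keq expr → x = -0.03249; check Q = 0.1018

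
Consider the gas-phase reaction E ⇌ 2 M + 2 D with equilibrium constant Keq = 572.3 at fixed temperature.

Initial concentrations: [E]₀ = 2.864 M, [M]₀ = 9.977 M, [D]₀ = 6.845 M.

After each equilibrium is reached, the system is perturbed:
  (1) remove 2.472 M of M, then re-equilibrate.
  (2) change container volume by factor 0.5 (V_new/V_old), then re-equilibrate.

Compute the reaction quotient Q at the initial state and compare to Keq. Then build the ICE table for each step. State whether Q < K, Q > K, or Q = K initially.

Q₀ = 1628 vs Keq = 572.3 ⇒ Q>K, reverse
Step 1:
                    E           M           D
  init          2.864       9.977       6.845
  Δ             0.745       -1.49       -1.49
  eq            3.609       8.487       5.355
  solve Keq expr → x = -0.745; check Q = 572.3
Then remove 2.472 M of M.
Step 2:
                    E           M           D
  init          3.609       6.015       5.355
  Δ           -0.4278      0.8555      0.8555
  eq            3.181        6.87        6.21
  solve Keq expr → x = 0.4278; check Q = 572.3
Then change container volume by factor 0.5 (V_new/V_old).
Step 3:
                    E           M           D
  init          6.363       13.74       12.42
  Δ             2.329      -4.657      -4.657
  eq            8.691       9.084       7.764
  solve Keq expr → x = -2.329; check Q = 572.3

Q₀ = 1628; Q > K (proceeds reverse)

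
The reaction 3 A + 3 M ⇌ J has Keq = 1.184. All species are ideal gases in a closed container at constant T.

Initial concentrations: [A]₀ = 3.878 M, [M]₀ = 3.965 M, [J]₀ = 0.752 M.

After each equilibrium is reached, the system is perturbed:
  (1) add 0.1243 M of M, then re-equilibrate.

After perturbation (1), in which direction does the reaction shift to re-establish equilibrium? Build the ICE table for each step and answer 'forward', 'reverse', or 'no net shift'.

Q₀ = 2.0685e-04 vs Keq = 1.184 ⇒ Q<K, forward
Step 1:
                  A         M         J
  Initial     3.878     3.965     0.752
  Change     -2.858    -2.858    0.9527
  Equil        1.02     1.107     1.705
  solve Keq expr → x = 0.9527; check Q = 1.184
Then add 0.1243 M of M.
Step 2:
                  A         M         J
  Initial      1.02     1.231     1.705
  Change   -0.05588  -0.05588   0.01863
  Equil      0.9641     1.175     1.723
  solve Keq expr → x = 0.01863; check Q = 1.184

Direction: forward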